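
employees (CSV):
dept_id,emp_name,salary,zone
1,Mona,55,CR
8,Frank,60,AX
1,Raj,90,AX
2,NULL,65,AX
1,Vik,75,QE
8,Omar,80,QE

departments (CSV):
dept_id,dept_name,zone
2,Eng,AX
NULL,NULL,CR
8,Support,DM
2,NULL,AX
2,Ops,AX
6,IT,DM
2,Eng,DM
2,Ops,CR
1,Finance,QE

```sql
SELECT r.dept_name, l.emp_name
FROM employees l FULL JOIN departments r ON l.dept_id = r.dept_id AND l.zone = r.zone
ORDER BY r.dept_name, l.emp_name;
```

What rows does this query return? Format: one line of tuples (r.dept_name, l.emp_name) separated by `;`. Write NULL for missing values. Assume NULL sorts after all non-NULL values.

FULL OUTER JOIN keeps every row from both sides; unmatched rows get NULL for the other side's columns.
Matching on l.dept_id = r.dept_id AND l.zone = r.zone. A NULL in a compared column never satisfies the condition.
Matched pairs: 4; unmatched l rows kept: 4; unmatched r rows kept: 5.

(Eng, NULL); (Eng, NULL); (Finance, Vik); (IT, NULL); (Ops, NULL); (Ops, NULL); (Support, NULL); (NULL, Frank); (NULL, Mona); (NULL, Omar); (NULL, Raj); (NULL, NULL); (NULL, NULL)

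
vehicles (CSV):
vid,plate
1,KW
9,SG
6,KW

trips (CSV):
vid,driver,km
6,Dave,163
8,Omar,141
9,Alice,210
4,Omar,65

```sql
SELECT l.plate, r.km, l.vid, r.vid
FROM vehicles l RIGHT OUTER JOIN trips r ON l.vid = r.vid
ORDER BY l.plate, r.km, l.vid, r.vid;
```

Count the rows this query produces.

4

RIGHT JOIN keeps every row from `trips`; unmatched rows get NULL for `vehicles`'s columns.
Matching on l.vid = r.vid.
- l[0] vid=1 → no match.
- l[1] vid=9 → 1 match(es) in r → 1 row(s).
- l[2] vid=6 → 1 match(es) in r → 1 row(s).
- plus 2 unmatched r row(s), each kept with NULL l columns.
Total: 2 matched + 2 padded = 4 rows.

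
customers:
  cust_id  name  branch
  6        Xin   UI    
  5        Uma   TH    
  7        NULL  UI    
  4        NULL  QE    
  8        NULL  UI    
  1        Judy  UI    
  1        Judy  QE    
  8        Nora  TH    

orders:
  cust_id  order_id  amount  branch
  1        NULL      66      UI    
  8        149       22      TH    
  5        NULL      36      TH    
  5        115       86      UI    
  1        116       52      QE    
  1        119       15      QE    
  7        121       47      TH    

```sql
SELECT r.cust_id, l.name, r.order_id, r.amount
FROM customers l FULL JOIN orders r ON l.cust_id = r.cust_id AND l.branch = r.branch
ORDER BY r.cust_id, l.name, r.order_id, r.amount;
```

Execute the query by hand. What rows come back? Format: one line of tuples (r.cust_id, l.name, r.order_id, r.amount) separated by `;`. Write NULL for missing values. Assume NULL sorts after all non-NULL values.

(1, Judy, 116, 52); (1, Judy, 119, 15); (1, Judy, NULL, 66); (5, Uma, NULL, 36); (5, NULL, 115, 86); (7, NULL, 121, 47); (8, Nora, 149, 22); (NULL, Xin, NULL, NULL); (NULL, NULL, NULL, NULL); (NULL, NULL, NULL, NULL); (NULL, NULL, NULL, NULL)

FULL OUTER JOIN keeps every row from both sides; unmatched rows get NULL for the other side's columns.
Matching on l.cust_id = r.cust_id AND l.branch = r.branch.
Matched pairs: 5; unmatched l rows kept: 4; unmatched r rows kept: 2.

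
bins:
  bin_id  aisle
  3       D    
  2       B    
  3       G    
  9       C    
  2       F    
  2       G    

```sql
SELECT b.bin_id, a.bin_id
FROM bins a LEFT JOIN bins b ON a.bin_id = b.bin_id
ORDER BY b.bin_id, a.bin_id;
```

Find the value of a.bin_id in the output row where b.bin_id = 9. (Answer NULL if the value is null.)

LEFT JOIN keeps every row from `bins a`; unmatched rows get NULL for `bins b`'s columns.
Matching on a.bin_id = b.bin_id.
- a row (bin_id=3): matches 2 b row(s) → 2 output row(s).
- a row (bin_id=2): matches 3 b row(s) → 3 output row(s).
- a row (bin_id=3): matches 2 b row(s) → 2 output row(s).
- a row (bin_id=9): matches 1 b row(s) → 1 output row(s).
- a row (bin_id=2): matches 3 b row(s) → 3 output row(s).
- a row (bin_id=2): matches 3 b row(s) → 3 output row(s).

9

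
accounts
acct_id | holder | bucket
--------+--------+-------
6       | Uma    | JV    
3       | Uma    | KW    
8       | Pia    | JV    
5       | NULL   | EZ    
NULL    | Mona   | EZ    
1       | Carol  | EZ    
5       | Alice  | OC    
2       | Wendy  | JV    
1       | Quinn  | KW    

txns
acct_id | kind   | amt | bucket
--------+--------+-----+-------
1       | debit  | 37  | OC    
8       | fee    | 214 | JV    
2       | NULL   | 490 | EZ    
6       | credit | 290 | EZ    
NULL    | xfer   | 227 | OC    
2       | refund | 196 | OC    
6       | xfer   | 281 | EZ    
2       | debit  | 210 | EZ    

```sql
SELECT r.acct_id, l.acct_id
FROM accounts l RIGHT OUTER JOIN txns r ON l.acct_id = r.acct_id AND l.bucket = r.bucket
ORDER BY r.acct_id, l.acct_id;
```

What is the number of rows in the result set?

8

RIGHT JOIN keeps every row from `txns`; unmatched rows get NULL for `accounts`'s columns.
Matching on l.acct_id = r.acct_id AND l.bucket = r.bucket. A NULL in a compared column never satisfies the condition.
Matched pairs: 1; unmatched r rows kept: 7.
Total: 1 matched + 7 padded = 8 rows.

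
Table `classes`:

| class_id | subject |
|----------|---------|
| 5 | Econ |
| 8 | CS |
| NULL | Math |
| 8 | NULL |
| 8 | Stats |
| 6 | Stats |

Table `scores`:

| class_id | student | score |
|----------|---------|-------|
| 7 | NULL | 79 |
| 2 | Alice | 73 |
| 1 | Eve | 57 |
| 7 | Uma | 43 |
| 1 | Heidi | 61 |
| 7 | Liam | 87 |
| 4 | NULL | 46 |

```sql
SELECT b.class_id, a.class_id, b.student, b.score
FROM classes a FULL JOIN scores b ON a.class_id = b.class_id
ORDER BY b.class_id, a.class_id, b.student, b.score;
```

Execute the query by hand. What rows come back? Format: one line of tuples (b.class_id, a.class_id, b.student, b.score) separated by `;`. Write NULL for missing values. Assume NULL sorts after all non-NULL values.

FULL OUTER JOIN keeps every row from both sides; unmatched rows get NULL for the other side's columns.
Matching on a.class_id = b.class_id. A NULL in a compared column never satisfies the condition.
Matched pairs: 0; unmatched a rows kept: 6; unmatched b rows kept: 7.

(1, NULL, Eve, 57); (1, NULL, Heidi, 61); (2, NULL, Alice, 73); (4, NULL, NULL, 46); (7, NULL, Liam, 87); (7, NULL, Uma, 43); (7, NULL, NULL, 79); (NULL, 5, NULL, NULL); (NULL, 6, NULL, NULL); (NULL, 8, NULL, NULL); (NULL, 8, NULL, NULL); (NULL, 8, NULL, NULL); (NULL, NULL, NULL, NULL)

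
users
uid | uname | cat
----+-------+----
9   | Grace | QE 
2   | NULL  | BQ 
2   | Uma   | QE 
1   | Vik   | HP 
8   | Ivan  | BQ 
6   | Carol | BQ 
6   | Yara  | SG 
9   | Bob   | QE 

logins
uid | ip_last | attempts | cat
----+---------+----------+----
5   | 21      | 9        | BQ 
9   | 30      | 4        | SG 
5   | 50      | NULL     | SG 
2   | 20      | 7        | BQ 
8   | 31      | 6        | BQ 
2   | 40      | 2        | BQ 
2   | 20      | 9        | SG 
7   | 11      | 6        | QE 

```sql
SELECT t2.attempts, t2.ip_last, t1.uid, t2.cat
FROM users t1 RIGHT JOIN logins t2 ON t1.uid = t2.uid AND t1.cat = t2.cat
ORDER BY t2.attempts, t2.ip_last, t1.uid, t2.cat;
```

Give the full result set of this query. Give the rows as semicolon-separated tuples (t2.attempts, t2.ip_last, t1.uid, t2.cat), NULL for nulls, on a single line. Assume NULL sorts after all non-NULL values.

(2, 40, 2, BQ); (4, 30, NULL, SG); (6, 11, NULL, QE); (6, 31, 8, BQ); (7, 20, 2, BQ); (9, 20, NULL, SG); (9, 21, NULL, BQ); (NULL, 50, NULL, SG)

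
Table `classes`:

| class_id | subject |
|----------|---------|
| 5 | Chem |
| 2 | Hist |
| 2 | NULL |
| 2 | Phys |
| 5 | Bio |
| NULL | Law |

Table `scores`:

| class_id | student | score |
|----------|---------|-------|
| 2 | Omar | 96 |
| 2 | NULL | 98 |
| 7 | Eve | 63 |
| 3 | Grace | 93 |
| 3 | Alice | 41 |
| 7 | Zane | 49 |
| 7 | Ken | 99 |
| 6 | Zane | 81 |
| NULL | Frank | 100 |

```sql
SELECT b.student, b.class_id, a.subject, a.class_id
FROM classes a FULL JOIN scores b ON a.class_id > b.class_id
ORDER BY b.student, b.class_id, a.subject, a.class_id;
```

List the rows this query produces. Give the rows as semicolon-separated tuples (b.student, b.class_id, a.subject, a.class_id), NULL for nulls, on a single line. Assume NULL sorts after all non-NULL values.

(Alice, 3, Bio, 5); (Alice, 3, Chem, 5); (Eve, 7, NULL, NULL); (Frank, NULL, NULL, NULL); (Grace, 3, Bio, 5); (Grace, 3, Chem, 5); (Ken, 7, NULL, NULL); (Omar, 2, Bio, 5); (Omar, 2, Chem, 5); (Zane, 6, NULL, NULL); (Zane, 7, NULL, NULL); (NULL, 2, Bio, 5); (NULL, 2, Chem, 5); (NULL, NULL, Hist, 2); (NULL, NULL, Law, NULL); (NULL, NULL, Phys, 2); (NULL, NULL, NULL, 2)

FULL OUTER JOIN keeps every row from both sides; unmatched rows get NULL for the other side's columns.
Matching on a.class_id > b.class_id. A NULL in a compared column never satisfies the condition.
- a[0] class_id=5 → 4 match(es) in b → 4 row(s).
- a[1] class_id=2 → no match; kept with NULLs on the b side.
- a[2] class_id=2 → no match; kept with NULLs on the b side.
- a[3] class_id=2 → no match; kept with NULLs on the b side.
- a[4] class_id=5 → 4 match(es) in b → 4 row(s).
- a[5] class_id=NULL → no match; kept with NULLs on the b side.
- plus 5 unmatched b row(s), each kept with NULL a columns.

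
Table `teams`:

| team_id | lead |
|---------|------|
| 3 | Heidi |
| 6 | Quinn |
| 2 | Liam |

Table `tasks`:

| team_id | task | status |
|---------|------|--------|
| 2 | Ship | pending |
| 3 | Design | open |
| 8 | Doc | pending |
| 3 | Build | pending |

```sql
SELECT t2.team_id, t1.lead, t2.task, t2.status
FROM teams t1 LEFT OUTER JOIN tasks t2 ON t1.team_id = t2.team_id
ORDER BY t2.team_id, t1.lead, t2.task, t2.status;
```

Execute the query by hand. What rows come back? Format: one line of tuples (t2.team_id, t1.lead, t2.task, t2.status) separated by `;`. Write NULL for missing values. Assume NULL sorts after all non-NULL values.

LEFT JOIN keeps every row from `teams`; unmatched rows get NULL for `tasks`'s columns.
Matching on t1.team_id = t2.team_id.
Matched pairs: 3; unmatched t1 rows kept: 1.

(2, Liam, Ship, pending); (3, Heidi, Build, pending); (3, Heidi, Design, open); (NULL, Quinn, NULL, NULL)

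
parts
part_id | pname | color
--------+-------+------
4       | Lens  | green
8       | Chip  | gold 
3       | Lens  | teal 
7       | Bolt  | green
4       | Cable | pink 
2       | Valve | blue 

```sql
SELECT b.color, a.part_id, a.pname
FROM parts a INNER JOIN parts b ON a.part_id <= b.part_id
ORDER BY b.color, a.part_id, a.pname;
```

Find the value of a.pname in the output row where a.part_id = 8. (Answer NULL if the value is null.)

INNER JOIN keeps only pairs where the ON condition holds.
Matching on a.part_id <= b.part_id.
- a (part_id=4) pairs with 4 row(s) of b.
- a (part_id=8) pairs with 1 row(s) of b.
- a (part_id=3) pairs with 5 row(s) of b.
- a (part_id=7) pairs with 2 row(s) of b.
- a (part_id=4) pairs with 4 row(s) of b.
- a (part_id=2) pairs with 6 row(s) of b.

Chip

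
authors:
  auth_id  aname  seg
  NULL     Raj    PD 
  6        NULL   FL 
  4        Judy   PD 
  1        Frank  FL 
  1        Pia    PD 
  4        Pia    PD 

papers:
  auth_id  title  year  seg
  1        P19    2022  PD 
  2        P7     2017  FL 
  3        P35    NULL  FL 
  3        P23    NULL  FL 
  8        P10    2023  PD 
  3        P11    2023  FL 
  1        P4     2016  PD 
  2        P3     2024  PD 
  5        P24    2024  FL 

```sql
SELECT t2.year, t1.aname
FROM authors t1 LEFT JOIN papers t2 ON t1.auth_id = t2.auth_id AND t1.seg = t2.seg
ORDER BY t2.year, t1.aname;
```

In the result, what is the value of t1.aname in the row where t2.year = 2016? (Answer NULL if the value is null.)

LEFT JOIN keeps every row from `authors`; unmatched rows get NULL for `papers`'s columns.
Matching on t1.auth_id = t2.auth_id AND t1.seg = t2.seg. A NULL in a compared column never satisfies the condition.
- t1 (auth_id=NULL, seg=PD) has no partner → padded with NULL.
- t1 (auth_id=6, seg=FL) has no partner → padded with NULL.
- t1 (auth_id=4, seg=PD) has no partner → padded with NULL.
- t1 (auth_id=1, seg=FL) has no partner → padded with NULL.
- t1 (auth_id=1, seg=PD) pairs with 2 row(s) of t2.
- t1 (auth_id=4, seg=PD) has no partner → padded with NULL.

Pia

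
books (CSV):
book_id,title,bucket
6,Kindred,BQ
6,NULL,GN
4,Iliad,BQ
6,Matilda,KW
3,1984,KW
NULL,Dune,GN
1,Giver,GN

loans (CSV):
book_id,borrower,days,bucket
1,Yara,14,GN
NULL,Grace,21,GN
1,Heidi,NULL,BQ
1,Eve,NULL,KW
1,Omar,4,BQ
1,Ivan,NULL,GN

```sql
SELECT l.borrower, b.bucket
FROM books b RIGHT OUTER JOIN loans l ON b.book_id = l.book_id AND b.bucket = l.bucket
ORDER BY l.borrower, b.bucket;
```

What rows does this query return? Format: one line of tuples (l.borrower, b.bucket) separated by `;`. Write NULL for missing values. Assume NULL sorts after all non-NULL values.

RIGHT JOIN keeps every row from `loans`; unmatched rows get NULL for `books`'s columns.
Matching on b.book_id = l.book_id AND b.bucket = l.bucket. A NULL in a compared column never satisfies the condition.
- b[0] book_id=6, bucket=BQ → no match.
- b[1] book_id=6, bucket=GN → no match.
- b[2] book_id=4, bucket=BQ → no match.
- b[3] book_id=6, bucket=KW → no match.
- b[4] book_id=3, bucket=KW → no match.
- b[5] book_id=NULL, bucket=GN → no match.
- b[6] book_id=1, bucket=GN → 2 match(es) in l → 2 row(s).
- 4 l row(s) had no b match → kept, b columns NULL.
After projecting and ordering:
l.borrower | b.bucket
Eve | NULL
Grace | NULL
Heidi | NULL
Ivan | GN
Omar | NULL
Yara | GN

(Eve, NULL); (Grace, NULL); (Heidi, NULL); (Ivan, GN); (Omar, NULL); (Yara, GN)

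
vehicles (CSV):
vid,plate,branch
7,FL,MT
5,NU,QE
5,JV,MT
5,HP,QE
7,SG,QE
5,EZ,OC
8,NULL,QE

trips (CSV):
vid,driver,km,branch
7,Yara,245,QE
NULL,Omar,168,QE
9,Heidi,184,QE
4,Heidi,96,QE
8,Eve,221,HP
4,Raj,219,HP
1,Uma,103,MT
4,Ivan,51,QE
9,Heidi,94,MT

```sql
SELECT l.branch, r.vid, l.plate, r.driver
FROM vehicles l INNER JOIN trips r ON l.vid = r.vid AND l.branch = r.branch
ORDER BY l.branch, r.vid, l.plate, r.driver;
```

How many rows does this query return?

1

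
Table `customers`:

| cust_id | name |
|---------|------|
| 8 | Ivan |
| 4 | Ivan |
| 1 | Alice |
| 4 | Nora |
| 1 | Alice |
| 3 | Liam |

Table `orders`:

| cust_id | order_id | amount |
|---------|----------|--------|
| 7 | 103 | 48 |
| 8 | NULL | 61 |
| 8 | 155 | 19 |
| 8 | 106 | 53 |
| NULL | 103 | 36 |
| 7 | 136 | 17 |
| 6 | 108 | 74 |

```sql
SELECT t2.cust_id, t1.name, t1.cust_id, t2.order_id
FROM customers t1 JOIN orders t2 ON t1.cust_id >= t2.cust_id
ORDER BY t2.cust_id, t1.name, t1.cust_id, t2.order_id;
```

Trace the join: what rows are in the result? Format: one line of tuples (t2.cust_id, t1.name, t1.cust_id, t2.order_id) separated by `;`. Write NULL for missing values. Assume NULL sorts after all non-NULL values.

(6, Ivan, 8, 108); (7, Ivan, 8, 103); (7, Ivan, 8, 136); (8, Ivan, 8, 106); (8, Ivan, 8, 155); (8, Ivan, 8, NULL)

INNER JOIN keeps only pairs where the ON condition holds.
Matching on t1.cust_id >= t2.cust_id. A NULL in a compared column never satisfies the condition.
Matched pairs: 6.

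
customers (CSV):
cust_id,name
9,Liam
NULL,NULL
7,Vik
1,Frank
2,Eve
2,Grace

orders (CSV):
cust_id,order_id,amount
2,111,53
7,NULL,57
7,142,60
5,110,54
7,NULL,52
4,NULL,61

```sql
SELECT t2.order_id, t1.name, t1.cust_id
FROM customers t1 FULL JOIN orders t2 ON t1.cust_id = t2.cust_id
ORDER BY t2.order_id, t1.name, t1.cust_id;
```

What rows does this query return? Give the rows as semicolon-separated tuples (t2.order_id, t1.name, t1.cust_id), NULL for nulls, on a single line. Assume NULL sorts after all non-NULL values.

FULL OUTER JOIN keeps every row from both sides; unmatched rows get NULL for the other side's columns.
Matching on t1.cust_id = t2.cust_id. A NULL in a compared column never satisfies the condition.
- t1 (cust_id=9) has no partner → padded with NULL.
- t1 (cust_id=NULL) has no partner → padded with NULL.
- t1 (cust_id=7) pairs with 3 row(s) of t2.
- t1 (cust_id=1) has no partner → padded with NULL.
- t1 (cust_id=2) pairs with 1 row(s) of t2.
- t1 (cust_id=2) pairs with 1 row(s) of t2.
- 2 t2 row(s) had no t1 match → kept, t1 columns NULL.
After projecting and ordering:
t2.order_id | t1.name | t1.cust_id
110 | NULL | NULL
111 | Eve | 2
111 | Grace | 2
142 | Vik | 7
NULL | Frank | 1
NULL | Liam | 9
NULL | Vik | 7
NULL | Vik | 7
NULL | NULL | NULL
NULL | NULL | NULL

(110, NULL, NULL); (111, Eve, 2); (111, Grace, 2); (142, Vik, 7); (NULL, Frank, 1); (NULL, Liam, 9); (NULL, Vik, 7); (NULL, Vik, 7); (NULL, NULL, NULL); (NULL, NULL, NULL)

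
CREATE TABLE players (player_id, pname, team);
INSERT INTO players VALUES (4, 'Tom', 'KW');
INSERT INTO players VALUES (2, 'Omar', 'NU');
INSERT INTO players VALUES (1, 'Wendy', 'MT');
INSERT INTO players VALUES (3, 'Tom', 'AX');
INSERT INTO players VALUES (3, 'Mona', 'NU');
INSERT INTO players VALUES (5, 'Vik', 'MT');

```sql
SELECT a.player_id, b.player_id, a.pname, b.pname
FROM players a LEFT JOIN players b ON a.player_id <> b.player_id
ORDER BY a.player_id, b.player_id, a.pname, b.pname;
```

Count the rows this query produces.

LEFT JOIN keeps every row from `players a`; unmatched rows get NULL for `players b`'s columns.
Matching on a.player_id <> b.player_id.
- a row (player_id=4): matches 5 b row(s) → 5 output row(s).
- a row (player_id=2): matches 5 b row(s) → 5 output row(s).
- a row (player_id=1): matches 5 b row(s) → 5 output row(s).
- a row (player_id=3): matches 4 b row(s) → 4 output row(s).
- a row (player_id=3): matches 4 b row(s) → 4 output row(s).
- a row (player_id=5): matches 5 b row(s) → 5 output row(s).
Total: 28 rows.

28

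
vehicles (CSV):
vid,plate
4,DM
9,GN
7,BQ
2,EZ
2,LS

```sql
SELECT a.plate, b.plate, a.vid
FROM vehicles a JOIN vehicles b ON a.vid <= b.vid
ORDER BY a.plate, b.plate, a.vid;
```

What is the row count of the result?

16

INNER JOIN keeps only pairs where the ON condition holds.
Matching on a.vid <= b.vid.
- vid=4: 3 matching b row(s), so 3 row(s) emitted.
- vid=9: 1 matching b row(s), so 1 row(s) emitted.
- vid=7: 2 matching b row(s), so 2 row(s) emitted.
- vid=2: 5 matching b row(s), so 5 row(s) emitted.
- vid=2: 5 matching b row(s), so 5 row(s) emitted.
Total: 16 rows.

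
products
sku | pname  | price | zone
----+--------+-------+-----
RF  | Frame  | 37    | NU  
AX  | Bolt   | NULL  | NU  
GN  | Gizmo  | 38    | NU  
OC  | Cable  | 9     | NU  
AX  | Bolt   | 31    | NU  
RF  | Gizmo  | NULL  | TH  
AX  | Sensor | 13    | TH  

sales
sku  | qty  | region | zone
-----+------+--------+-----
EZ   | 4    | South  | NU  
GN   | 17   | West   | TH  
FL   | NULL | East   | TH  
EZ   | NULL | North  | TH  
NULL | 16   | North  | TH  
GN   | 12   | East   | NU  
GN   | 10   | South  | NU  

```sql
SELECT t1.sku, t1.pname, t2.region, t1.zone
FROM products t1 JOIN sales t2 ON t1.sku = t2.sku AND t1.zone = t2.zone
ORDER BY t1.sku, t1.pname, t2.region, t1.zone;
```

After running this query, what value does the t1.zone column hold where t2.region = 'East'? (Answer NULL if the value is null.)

INNER JOIN keeps only pairs where the ON condition holds.
Matching on t1.sku = t2.sku AND t1.zone = t2.zone. A NULL in a compared column never satisfies the condition.
- sku=RF, zone=NU: no matching t2 row, dropped.
- sku=AX, zone=NU: no matching t2 row, dropped.
- sku=GN, zone=NU: 2 matching t2 row(s), so 2 row(s) emitted.
- sku=OC, zone=NU: no matching t2 row, dropped.
- sku=AX, zone=NU: no matching t2 row, dropped.
- sku=RF, zone=TH: no matching t2 row, dropped.
- sku=AX, zone=TH: no matching t2 row, dropped.

NU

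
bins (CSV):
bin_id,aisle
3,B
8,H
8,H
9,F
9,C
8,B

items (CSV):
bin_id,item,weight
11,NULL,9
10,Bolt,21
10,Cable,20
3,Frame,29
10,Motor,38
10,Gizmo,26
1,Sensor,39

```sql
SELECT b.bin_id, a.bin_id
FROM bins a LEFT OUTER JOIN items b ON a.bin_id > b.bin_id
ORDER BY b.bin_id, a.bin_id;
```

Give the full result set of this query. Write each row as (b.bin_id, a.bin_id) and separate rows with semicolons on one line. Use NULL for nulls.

(1, 3); (1, 8); (1, 8); (1, 8); (1, 9); (1, 9); (3, 8); (3, 8); (3, 8); (3, 9); (3, 9)

LEFT JOIN keeps every row from `bins`; unmatched rows get NULL for `items`'s columns.
Matching on a.bin_id > b.bin_id.
- a (bin_id=3) pairs with 1 row(s) of b.
- a (bin_id=8) pairs with 2 row(s) of b.
- a (bin_id=8) pairs with 2 row(s) of b.
- a (bin_id=9) pairs with 2 row(s) of b.
- a (bin_id=9) pairs with 2 row(s) of b.
- a (bin_id=8) pairs with 2 row(s) of b.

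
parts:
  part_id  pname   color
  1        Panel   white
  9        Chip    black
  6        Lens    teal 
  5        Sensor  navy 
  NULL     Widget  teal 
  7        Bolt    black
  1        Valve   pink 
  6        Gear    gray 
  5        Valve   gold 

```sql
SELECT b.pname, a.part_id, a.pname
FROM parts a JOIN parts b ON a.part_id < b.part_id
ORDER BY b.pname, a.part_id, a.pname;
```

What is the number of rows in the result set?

INNER JOIN keeps only pairs where the ON condition holds.
Matching on a.part_id < b.part_id. A NULL in a compared column never satisfies the condition.
- a row (part_id=1): matches 6 b row(s) → 6 output row(s).
- a row (part_id=9): no match → dropped.
- a row (part_id=6): matches 2 b row(s) → 2 output row(s).
- a row (part_id=5): matches 4 b row(s) → 4 output row(s).
- a row (part_id=NULL): no match → dropped.
- a row (part_id=7): matches 1 b row(s) → 1 output row(s).
- a row (part_id=1): matches 6 b row(s) → 6 output row(s).
- a row (part_id=6): matches 2 b row(s) → 2 output row(s).
- a row (part_id=5): matches 4 b row(s) → 4 output row(s).
Total: 25 rows.

25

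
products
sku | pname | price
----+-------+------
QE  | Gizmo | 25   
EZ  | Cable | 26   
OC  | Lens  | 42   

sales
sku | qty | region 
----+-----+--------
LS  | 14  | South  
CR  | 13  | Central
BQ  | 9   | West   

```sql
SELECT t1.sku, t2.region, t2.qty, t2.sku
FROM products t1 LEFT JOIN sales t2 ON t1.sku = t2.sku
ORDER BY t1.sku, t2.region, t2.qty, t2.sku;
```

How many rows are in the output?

3

LEFT JOIN keeps every row from `products`; unmatched rows get NULL for `sales`'s columns.
Matching on t1.sku = t2.sku.
- sku=QE: no t2 row matches, row kept with t2 columns NULL.
- sku=EZ: no t2 row matches, row kept with t2 columns NULL.
- sku=OC: no t2 row matches, row kept with t2 columns NULL.
Total: 0 matched + 3 padded = 3 rows.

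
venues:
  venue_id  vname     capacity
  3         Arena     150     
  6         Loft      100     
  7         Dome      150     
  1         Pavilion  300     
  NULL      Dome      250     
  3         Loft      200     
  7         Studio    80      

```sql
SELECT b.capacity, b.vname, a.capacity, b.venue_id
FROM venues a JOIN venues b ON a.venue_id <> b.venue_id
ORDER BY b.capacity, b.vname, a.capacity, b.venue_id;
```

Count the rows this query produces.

INNER JOIN keeps only pairs where the ON condition holds.
Matching on a.venue_id <> b.venue_id. A NULL in a compared column never satisfies the condition.
Matched pairs: 26.
Total: 26 rows.

26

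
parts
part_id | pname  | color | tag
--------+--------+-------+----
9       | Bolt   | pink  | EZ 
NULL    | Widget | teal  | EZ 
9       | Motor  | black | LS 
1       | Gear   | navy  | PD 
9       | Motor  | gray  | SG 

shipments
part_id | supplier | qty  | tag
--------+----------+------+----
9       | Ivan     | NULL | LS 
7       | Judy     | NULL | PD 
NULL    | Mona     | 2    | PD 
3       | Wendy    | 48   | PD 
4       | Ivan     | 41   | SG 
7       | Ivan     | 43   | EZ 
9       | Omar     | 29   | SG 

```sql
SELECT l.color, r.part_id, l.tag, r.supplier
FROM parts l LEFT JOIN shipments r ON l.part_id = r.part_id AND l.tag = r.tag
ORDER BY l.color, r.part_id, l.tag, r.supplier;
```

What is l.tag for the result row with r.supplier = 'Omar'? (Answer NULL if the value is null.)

SG

LEFT JOIN keeps every row from `parts`; unmatched rows get NULL for `shipments`'s columns.
Matching on l.part_id = r.part_id AND l.tag = r.tag. A NULL in a compared column never satisfies the condition.
- l (part_id=9, tag=EZ) has no partner → padded with NULL.
- l (part_id=NULL, tag=EZ) has no partner → padded with NULL.
- l (part_id=9, tag=LS) pairs with 1 row(s) of r.
- l (part_id=1, tag=PD) has no partner → padded with NULL.
- l (part_id=9, tag=SG) pairs with 1 row(s) of r.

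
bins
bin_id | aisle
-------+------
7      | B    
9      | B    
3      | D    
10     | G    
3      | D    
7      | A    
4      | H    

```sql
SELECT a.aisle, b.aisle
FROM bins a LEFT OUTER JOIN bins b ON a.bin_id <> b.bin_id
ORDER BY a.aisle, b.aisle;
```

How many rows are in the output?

38

LEFT JOIN keeps every row from `bins a`; unmatched rows get NULL for `bins b`'s columns.
Matching on a.bin_id <> b.bin_id.
- a (bin_id=7) pairs with 5 row(s) of b.
- a (bin_id=9) pairs with 6 row(s) of b.
- a (bin_id=3) pairs with 5 row(s) of b.
- a (bin_id=10) pairs with 6 row(s) of b.
- a (bin_id=3) pairs with 5 row(s) of b.
- a (bin_id=7) pairs with 5 row(s) of b.
- a (bin_id=4) pairs with 6 row(s) of b.
Total: 38 rows.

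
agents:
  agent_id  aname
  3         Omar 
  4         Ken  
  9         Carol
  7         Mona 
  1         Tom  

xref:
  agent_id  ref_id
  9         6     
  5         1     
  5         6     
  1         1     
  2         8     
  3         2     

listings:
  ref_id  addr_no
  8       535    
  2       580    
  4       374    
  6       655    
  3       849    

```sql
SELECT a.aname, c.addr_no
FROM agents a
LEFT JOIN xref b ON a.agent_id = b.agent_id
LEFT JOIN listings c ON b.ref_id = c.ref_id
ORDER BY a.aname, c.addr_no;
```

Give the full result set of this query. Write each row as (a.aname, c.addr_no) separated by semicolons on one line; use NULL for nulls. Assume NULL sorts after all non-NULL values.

Step 1 — a LEFT JOIN b on agent_id → 5 row(s).
Then LEFT JOIN `listings c` on ref_id: each of those 5 rows is kept; rows whose b.ref_id has no match in c get NULL for c's columns.

(Carol, 655); (Ken, NULL); (Mona, NULL); (Omar, 580); (Tom, NULL)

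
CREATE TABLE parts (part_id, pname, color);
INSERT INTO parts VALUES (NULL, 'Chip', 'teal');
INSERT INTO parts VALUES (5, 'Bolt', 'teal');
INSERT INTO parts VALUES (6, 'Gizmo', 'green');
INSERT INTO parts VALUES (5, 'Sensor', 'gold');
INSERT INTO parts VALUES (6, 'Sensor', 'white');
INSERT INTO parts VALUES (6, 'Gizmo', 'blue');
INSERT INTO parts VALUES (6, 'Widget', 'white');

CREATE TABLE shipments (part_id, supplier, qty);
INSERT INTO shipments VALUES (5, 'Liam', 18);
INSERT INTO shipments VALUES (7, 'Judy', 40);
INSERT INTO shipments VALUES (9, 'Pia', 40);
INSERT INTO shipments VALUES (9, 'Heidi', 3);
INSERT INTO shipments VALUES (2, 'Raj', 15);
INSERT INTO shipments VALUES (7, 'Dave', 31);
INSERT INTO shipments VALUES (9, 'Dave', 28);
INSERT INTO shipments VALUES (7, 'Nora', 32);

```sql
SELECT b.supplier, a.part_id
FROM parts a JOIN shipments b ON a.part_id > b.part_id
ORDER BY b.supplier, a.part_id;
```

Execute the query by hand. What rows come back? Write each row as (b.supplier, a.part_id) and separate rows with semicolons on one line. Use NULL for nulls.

INNER JOIN keeps only pairs where the ON condition holds.
Matching on a.part_id > b.part_id. A NULL in a compared column never satisfies the condition.
Matched pairs: 10.

(Liam, 6); (Liam, 6); (Liam, 6); (Liam, 6); (Raj, 5); (Raj, 5); (Raj, 6); (Raj, 6); (Raj, 6); (Raj, 6)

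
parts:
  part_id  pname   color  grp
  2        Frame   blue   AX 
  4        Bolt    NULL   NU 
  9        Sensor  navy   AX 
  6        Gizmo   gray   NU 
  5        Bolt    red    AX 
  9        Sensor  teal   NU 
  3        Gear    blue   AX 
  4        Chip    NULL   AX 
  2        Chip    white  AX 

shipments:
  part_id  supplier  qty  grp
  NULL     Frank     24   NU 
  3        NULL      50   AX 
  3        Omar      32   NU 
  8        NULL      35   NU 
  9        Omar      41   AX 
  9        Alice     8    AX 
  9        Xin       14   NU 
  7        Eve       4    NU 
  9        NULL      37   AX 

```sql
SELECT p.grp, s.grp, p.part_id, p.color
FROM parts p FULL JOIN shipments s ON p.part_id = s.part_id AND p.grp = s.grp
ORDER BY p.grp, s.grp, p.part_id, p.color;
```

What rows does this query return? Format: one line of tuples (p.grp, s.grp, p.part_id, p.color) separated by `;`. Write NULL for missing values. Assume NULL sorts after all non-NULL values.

FULL OUTER JOIN keeps every row from both sides; unmatched rows get NULL for the other side's columns.
Matching on p.part_id = s.part_id AND p.grp = s.grp. A NULL in a compared column never satisfies the condition.
- p (part_id=2, grp=AX) has no partner → padded with NULL.
- p (part_id=4, grp=NU) has no partner → padded with NULL.
- p (part_id=9, grp=AX) pairs with 3 row(s) of s.
- p (part_id=6, grp=NU) has no partner → padded with NULL.
- p (part_id=5, grp=AX) has no partner → padded with NULL.
- p (part_id=9, grp=NU) pairs with 1 row(s) of s.
- p (part_id=3, grp=AX) pairs with 1 row(s) of s.
- p (part_id=4, grp=AX) has no partner → padded with NULL.
- p (part_id=2, grp=AX) has no partner → padded with NULL.
- 4 row(s) from s found no p partner → padded with NULL.

(AX, AX, 3, blue); (AX, AX, 9, navy); (AX, AX, 9, navy); (AX, AX, 9, navy); (AX, NULL, 2, blue); (AX, NULL, 2, white); (AX, NULL, 4, NULL); (AX, NULL, 5, red); (NU, NU, 9, teal); (NU, NULL, 4, NULL); (NU, NULL, 6, gray); (NULL, NU, NULL, NULL); (NULL, NU, NULL, NULL); (NULL, NU, NULL, NULL); (NULL, NU, NULL, NULL)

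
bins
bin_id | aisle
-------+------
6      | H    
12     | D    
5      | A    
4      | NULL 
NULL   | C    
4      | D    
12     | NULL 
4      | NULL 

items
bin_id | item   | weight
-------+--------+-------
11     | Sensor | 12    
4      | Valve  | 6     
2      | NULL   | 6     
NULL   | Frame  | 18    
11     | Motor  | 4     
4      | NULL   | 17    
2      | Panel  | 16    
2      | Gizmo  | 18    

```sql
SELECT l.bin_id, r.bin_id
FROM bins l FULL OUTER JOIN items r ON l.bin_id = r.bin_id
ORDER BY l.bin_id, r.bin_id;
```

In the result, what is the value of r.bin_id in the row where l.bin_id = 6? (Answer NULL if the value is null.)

FULL OUTER JOIN keeps every row from both sides; unmatched rows get NULL for the other side's columns.
Matching on l.bin_id = r.bin_id. A NULL in a compared column never satisfies the condition.
Matched pairs: 6; unmatched l rows kept: 5; unmatched r rows kept: 6.

NULL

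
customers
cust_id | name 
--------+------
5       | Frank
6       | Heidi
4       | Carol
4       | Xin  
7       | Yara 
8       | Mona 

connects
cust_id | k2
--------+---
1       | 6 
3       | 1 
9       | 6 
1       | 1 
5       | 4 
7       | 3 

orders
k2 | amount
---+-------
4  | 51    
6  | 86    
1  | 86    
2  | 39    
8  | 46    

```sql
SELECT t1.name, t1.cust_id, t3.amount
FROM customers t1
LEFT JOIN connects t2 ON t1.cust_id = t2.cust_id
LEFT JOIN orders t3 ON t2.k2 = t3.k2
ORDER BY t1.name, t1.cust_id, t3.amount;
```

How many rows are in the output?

Joins associate left-to-right: customers LEFT JOIN connects on cust_id gives 6 intermediate row(s).
Then LEFT JOIN `orders t3` on k2: each of those 6 rows is kept; rows whose t2.k2 has no match in t3 get NULL for t3's columns.
Result: 6 row(s).

6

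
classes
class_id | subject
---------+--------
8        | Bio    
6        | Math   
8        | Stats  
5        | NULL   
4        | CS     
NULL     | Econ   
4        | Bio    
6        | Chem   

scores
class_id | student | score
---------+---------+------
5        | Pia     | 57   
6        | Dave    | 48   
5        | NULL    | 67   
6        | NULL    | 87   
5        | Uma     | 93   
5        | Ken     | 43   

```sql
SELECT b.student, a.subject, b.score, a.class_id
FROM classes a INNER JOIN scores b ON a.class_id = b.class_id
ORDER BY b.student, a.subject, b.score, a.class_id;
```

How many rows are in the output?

INNER JOIN keeps only pairs where the ON condition holds.
Matching on a.class_id = b.class_id. A NULL in a compared column never satisfies the condition.
Matched pairs: 8.
Total: 8 rows.

8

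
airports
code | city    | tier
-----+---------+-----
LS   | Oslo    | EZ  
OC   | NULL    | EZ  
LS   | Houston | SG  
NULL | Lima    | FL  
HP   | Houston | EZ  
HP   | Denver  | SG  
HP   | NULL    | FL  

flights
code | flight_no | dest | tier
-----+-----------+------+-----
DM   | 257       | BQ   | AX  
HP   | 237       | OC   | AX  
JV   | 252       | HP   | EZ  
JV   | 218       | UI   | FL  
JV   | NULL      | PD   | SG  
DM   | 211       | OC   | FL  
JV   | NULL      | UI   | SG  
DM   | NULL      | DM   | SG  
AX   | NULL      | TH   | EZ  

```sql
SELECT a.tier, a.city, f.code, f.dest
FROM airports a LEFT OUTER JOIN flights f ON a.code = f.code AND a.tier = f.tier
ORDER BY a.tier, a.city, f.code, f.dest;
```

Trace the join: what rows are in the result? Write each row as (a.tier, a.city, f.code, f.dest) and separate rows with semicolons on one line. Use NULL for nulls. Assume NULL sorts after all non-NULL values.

(EZ, Houston, NULL, NULL); (EZ, Oslo, NULL, NULL); (EZ, NULL, NULL, NULL); (FL, Lima, NULL, NULL); (FL, NULL, NULL, NULL); (SG, Denver, NULL, NULL); (SG, Houston, NULL, NULL)

LEFT JOIN keeps every row from `airports`; unmatched rows get NULL for `flights`'s columns.
Matching on a.code = f.code AND a.tier = f.tier. A NULL in a compared column never satisfies the condition.
- code=LS, tier=EZ: no f row matches, row kept with f columns NULL.
- code=OC, tier=EZ: no f row matches, row kept with f columns NULL.
- code=LS, tier=SG: no f row matches, row kept with f columns NULL.
- code=NULL, tier=FL: no f row matches, row kept with f columns NULL.
- code=HP, tier=EZ: no f row matches, row kept with f columns NULL.
- code=HP, tier=SG: no f row matches, row kept with f columns NULL.
- code=HP, tier=FL: no f row matches, row kept with f columns NULL.
After projecting and ordering:
a.tier | a.city | f.code | f.dest
EZ | Houston | NULL | NULL
EZ | Oslo | NULL | NULL
EZ | NULL | NULL | NULL
FL | Lima | NULL | NULL
FL | NULL | NULL | NULL
SG | Denver | NULL | NULL
SG | Houston | NULL | NULL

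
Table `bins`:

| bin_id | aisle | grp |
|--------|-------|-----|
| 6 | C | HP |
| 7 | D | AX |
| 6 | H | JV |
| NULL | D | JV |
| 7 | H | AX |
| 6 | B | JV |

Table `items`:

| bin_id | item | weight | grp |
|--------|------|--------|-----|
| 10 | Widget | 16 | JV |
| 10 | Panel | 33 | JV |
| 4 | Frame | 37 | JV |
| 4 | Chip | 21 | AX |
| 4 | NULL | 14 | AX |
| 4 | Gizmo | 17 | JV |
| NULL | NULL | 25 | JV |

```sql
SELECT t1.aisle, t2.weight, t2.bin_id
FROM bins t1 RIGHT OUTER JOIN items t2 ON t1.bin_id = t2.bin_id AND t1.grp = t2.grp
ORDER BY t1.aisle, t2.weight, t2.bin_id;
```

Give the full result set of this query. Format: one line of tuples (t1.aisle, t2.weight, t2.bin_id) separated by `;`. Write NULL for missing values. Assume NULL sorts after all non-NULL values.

RIGHT JOIN keeps every row from `items`; unmatched rows get NULL for `bins`'s columns.
Matching on t1.bin_id = t2.bin_id AND t1.grp = t2.grp. A NULL in a compared column never satisfies the condition.
- t1 (bin_id=6, grp=HP) has no partner in t2.
- t1 (bin_id=7, grp=AX) has no partner in t2.
- t1 (bin_id=6, grp=JV) has no partner in t2.
- t1 (bin_id=NULL, grp=JV) has no partner in t2.
- t1 (bin_id=7, grp=AX) has no partner in t2.
- t1 (bin_id=6, grp=JV) has no partner in t2.
- plus 7 unmatched t2 row(s), each kept with NULL t1 columns.
After projecting and ordering:
t1.aisle | t2.weight | t2.bin_id
NULL | 14 | 4
NULL | 16 | 10
NULL | 17 | 4
NULL | 21 | 4
NULL | 25 | NULL
NULL | 33 | 10
NULL | 37 | 4

(NULL, 14, 4); (NULL, 16, 10); (NULL, 17, 4); (NULL, 21, 4); (NULL, 25, NULL); (NULL, 33, 10); (NULL, 37, 4)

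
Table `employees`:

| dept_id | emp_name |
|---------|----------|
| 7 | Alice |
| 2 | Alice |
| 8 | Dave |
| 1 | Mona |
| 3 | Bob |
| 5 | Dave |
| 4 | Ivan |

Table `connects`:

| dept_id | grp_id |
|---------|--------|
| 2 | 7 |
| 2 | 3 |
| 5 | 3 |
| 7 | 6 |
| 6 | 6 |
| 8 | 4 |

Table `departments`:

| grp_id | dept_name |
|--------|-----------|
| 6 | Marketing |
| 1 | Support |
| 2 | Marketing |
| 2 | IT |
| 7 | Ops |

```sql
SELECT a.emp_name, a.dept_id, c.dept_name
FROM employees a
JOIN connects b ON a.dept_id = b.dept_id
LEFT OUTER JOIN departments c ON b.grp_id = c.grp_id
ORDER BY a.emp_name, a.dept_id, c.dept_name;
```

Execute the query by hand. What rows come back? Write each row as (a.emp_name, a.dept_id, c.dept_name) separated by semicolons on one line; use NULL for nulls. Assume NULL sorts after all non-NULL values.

(Alice, 2, Ops); (Alice, 2, NULL); (Alice, 7, Marketing); (Dave, 5, NULL); (Dave, 8, NULL)

Step 1 — a INNER JOIN b on dept_id → 5 row(s).
Then LEFT JOIN `departments c` on grp_id: each of those 5 rows is kept; rows whose b.grp_id has no match in c get NULL for c's columns.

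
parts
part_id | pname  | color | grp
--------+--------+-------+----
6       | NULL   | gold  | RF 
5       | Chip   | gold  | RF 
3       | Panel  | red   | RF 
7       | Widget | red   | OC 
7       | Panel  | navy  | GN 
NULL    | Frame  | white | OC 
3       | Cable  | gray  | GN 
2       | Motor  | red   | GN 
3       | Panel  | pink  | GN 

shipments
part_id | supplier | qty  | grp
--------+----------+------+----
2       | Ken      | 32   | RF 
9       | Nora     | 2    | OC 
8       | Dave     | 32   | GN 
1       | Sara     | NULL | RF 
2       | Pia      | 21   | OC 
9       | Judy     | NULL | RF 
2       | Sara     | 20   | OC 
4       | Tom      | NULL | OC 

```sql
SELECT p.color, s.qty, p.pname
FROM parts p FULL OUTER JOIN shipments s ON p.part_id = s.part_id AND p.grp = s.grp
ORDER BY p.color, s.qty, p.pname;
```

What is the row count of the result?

FULL OUTER JOIN keeps every row from both sides; unmatched rows get NULL for the other side's columns.
Matching on p.part_id = s.part_id AND p.grp = s.grp. A NULL in a compared column never satisfies the condition.
Matched pairs: 0; unmatched p rows kept: 9; unmatched s rows kept: 8.
Total: 0 matched + 17 padded = 17 rows.

17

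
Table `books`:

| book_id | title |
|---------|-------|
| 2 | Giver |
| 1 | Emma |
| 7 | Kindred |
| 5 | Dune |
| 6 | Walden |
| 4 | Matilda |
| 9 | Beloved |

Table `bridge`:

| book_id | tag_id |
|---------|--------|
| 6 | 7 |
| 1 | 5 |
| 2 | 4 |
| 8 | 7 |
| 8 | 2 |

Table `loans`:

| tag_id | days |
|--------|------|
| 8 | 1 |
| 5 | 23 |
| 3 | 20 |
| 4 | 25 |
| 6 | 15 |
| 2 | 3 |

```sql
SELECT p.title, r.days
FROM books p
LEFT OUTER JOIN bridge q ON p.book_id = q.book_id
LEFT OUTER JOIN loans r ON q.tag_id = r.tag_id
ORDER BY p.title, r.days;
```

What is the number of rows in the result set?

7

Step 1 — p LEFT JOIN q on book_id → 7 row(s).
Then LEFT JOIN `loans r` on tag_id: each of those 7 rows is kept; rows whose q.tag_id has no match in r get NULL for r's columns.
Result: 7 row(s).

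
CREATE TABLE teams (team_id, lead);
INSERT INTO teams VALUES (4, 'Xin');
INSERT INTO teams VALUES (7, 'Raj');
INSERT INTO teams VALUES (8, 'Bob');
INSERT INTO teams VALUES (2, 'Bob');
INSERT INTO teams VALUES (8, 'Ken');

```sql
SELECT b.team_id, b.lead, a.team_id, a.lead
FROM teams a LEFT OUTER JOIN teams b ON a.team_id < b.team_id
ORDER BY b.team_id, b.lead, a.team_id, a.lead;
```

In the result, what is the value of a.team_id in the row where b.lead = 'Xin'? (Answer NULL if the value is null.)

2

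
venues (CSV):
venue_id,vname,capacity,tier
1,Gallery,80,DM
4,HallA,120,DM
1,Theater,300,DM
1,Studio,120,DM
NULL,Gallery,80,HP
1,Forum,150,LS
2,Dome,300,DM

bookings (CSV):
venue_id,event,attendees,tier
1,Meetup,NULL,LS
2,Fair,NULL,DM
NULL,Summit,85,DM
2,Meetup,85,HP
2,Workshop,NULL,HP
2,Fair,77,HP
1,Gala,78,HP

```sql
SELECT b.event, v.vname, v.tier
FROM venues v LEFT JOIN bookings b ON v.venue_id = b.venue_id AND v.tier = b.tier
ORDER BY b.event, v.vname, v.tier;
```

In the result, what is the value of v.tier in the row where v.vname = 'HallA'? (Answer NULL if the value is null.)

DM

LEFT JOIN keeps every row from `venues`; unmatched rows get NULL for `bookings`'s columns.
Matching on v.venue_id = b.venue_id AND v.tier = b.tier. A NULL in a compared column never satisfies the condition.
Matched pairs: 2; unmatched v rows kept: 5.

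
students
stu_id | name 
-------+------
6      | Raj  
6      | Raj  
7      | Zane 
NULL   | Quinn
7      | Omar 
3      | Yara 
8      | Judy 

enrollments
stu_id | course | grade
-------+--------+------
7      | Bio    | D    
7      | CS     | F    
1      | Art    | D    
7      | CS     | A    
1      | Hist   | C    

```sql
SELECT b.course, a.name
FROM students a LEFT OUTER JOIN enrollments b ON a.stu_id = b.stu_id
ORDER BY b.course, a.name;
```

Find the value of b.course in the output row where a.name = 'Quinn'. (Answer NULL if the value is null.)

LEFT JOIN keeps every row from `students`; unmatched rows get NULL for `enrollments`'s columns.
Matching on a.stu_id = b.stu_id. A NULL in a compared column never satisfies the condition.
Matched pairs: 6; unmatched a rows kept: 5.

NULL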